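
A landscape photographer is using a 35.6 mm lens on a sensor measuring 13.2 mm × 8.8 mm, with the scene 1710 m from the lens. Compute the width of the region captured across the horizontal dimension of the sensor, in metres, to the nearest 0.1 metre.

dₒ: 1710 m = 1.71e+06 mm.
Similar triangles through the lens centre give W/dₒ = w/dᵢ; with 1/f = 1/dₒ + 1/dᵢ this gives W = w·(dₒ − f)/f.
W = 13.2 mm × (1.71e+06 − 35.6) / 35.6 = 13.2 × 48032.7079 ≈ 634031.744 mm = 634.032 m.

634.0 m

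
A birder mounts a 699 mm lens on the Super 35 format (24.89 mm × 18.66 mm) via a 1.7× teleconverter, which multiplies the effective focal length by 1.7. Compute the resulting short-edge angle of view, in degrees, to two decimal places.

0.90°

Effective focal length f = 699 × 1.7 = 1188.3 mm.
α = 2·arctan(18.66 / (2 × 1188.3)) = 2·arctan(0.00785) ≈ 0.8997°.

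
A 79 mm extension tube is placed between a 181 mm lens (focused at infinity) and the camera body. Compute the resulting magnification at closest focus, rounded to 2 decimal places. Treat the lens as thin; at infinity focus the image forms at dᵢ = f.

0.44×

The tube moves the image plane from f to f + e, so dᵢ = 181 + 79 = 260 mm. Focus is achieved when 1/f = 1/dₒ + 1/dᵢ, giving dₒ = 1/(1/f − 1/(f+e)).
Magnification m = dᵢ/dₒ = (f+e)·(1/f − 1/(f+e)) = e/f = 79/181 ≈ 0.4365.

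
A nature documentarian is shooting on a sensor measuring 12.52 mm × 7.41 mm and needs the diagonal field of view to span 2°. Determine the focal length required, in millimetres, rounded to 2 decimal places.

Sensor diagonal = √(12.52² + 7.41²) = √211.6585 ≈ 14.5485 mm.
From α = 2·arctan(d/2f) we get f = d / (2·tan(α/2)).
With d = 14.5485 mm and α/2 = 1°, tan(α/2) ≈ 0.01746, so f ≈ 14.5485 / 0.03491 ≈ 416.7412 mm.

416.74 mm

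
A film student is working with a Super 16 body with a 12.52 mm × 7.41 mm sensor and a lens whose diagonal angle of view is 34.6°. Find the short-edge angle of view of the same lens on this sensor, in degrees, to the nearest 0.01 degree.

Sensor diagonal = √(12.52² + 7.41²) = √211.6585 ≈ 14.5485 mm.
From the diagonal AOV: f = 14.5485 / (2·tan(17.3°)) = 14.5485 / 0.62293 ≈ 23.3549 mm.
Short-edge AOV = 2·arctan(7.41 / (2 × 23.3549)) = 2·arctan(0.15864) ≈ 18.0285°.

18.03°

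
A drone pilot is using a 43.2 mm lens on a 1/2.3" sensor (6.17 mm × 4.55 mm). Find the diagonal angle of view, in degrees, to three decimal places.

Sensor diagonal = √(6.17² + 4.55²) = √58.7714 ≈ 7.6663 mm.
Angle of view α = 2·arctan(d/2f) with d = 7.6663 mm and f = 43.2 mm.
d/2f = 0.08873; arctan(0.08873) ≈ 5.0706°, so α ≈ 10.1411°.

10.141°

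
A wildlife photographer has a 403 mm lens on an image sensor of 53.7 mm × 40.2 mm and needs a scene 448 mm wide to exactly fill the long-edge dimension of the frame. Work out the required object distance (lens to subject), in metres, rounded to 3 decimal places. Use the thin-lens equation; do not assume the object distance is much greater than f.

3.765 m

Magnification m = w/W = dᵢ/dₒ; combined with 1/f = 1/dₒ + 1/dᵢ this gives dₒ = f·(1 + W/w).
dₒ = 403 mm × (1 + 448/53.7) = 403 × 9.3426 ≈ 3765.086 mm = 3.76509 m.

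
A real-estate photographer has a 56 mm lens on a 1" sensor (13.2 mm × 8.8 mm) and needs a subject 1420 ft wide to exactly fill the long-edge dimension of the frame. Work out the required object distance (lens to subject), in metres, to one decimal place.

1836.2 m

W: 1420 ft × 304.8 mm/ft = 432815.99 mm.
Magnification m = w/W = dᵢ/dₒ; combined with 1/f = 1/dₒ + 1/dᵢ this gives dₒ = f·(1 + W/w).
dₒ = 56 mm × (1 + 432816/13.2) = 56 × 32790.0899 ≈ 1836245.032 mm = 1836.25 m.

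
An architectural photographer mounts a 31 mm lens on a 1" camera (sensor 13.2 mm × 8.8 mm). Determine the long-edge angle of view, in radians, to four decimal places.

0.4195 rad

Angle of view α = 2·arctan(w/2f) with w = 13.2 mm and f = 31 mm.
w/2f = 0.21290; arctan(0.21290) ≈ 0.2098 rad, so α ≈ 0.4195 rad.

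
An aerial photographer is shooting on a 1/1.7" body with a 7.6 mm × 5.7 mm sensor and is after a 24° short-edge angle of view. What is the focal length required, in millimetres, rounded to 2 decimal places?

13.41 mm

From α = 2·arctan(h/2f) we get f = h / (2·tan(α/2)).
With h = 5.7 mm and α/2 = 12°, tan(α/2) ≈ 0.21256, so f ≈ 5.7 / 0.42511 ≈ 13.4082 mm.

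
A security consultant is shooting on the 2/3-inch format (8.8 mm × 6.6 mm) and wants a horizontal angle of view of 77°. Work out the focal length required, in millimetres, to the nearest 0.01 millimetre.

From α = 2·arctan(w/2f) we get f = w / (2·tan(α/2)).
With w = 8.8 mm and α/2 = 38.5°, tan(α/2) ≈ 0.79544, so f ≈ 8.8 / 1.59087 ≈ 5.5316 mm.

5.53 mm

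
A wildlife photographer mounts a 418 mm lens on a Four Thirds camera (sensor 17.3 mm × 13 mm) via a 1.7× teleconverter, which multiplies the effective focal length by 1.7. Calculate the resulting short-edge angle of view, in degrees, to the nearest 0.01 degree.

Effective focal length f = 418 × 1.7 = 710.6 mm.
α = 2·arctan(13 / (2 × 710.6)) = 2·arctan(0.00915) ≈ 1.0482°.

1.05°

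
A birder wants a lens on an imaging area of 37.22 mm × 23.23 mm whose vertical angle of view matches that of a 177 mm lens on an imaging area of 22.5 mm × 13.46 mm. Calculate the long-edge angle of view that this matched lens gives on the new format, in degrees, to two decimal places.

6.97°

Equal vertical AOV ⇒ f₂ = f₁ · 23.23/13.46 = 177 × 1.72585 ≈ 305.4762 mm.
Long-edge AOV on the new format = 2·arctan(37.22 / (2 × 305.4762)) = 2·arctan(0.06092) ≈ 6.9724°.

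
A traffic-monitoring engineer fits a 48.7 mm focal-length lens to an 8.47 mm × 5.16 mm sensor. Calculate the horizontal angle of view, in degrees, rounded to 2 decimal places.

9.94°

Angle of view α = 2·arctan(w/2f) with w = 8.47 mm and f = 48.7 mm.
w/2f = 0.08696; arctan(0.08696) ≈ 4.9700°, so α ≈ 9.9400°.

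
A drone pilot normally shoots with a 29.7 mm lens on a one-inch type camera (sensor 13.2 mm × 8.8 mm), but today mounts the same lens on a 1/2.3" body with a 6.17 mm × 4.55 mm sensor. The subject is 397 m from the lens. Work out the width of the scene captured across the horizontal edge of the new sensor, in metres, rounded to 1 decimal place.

82.5 m

The focal length stays 29.7 mm; the relevant sensor dimension is now w = 6.17 mm. Object distance dₒ = 397 m = 397000 mm.
Thin-lens field width W = w·(dₒ − f)/f = 6.17 × (397000 − 29.7)/29.7 ≈ 82468.241 mm = 82.4682 m.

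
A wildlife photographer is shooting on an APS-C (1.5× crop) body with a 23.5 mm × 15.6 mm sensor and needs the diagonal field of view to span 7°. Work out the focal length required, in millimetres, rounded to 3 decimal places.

230.587 mm

Sensor diagonal = √(23.5² + 15.6²) = √795.6100 ≈ 28.2066 mm.
From α = 2·arctan(d/2f) we get f = d / (2·tan(α/2)).
With d = 28.2066 mm and α/2 = 3.5°, tan(α/2) ≈ 0.06116, so f ≈ 28.2066 / 0.12233 ≈ 230.5866 mm.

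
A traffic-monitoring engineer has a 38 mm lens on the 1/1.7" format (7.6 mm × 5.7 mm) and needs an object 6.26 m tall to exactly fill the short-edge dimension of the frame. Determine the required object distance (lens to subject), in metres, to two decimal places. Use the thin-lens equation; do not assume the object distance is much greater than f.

41.77 m

W: 6.26 m = 6260 mm.
Magnification m = h/W = dᵢ/dₒ; combined with 1/f = 1/dₒ + 1/dᵢ this gives dₒ = f·(1 + W/h).
dₒ = 38 mm × (1 + 6260/5.7) = 38 × 1099.2456 ≈ 41771.333 mm = 41.7713 m.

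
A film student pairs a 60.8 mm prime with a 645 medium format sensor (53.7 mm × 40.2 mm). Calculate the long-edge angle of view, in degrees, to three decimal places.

Angle of view α = 2·arctan(w/2f) with w = 53.7 mm and f = 60.8 mm.
w/2f = 0.44161; arctan(0.44161) ≈ 23.8268°, so α ≈ 47.6536°.

47.654°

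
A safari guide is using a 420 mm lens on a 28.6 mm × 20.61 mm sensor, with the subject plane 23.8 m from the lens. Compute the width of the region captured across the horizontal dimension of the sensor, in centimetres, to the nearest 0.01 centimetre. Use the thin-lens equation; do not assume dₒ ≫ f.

159.21 cm

dₒ: 23.8 m = 23800 mm.
Similar triangles through the lens centre give W/dₒ = w/dᵢ; with 1/f = 1/dₒ + 1/dᵢ this gives W = w·(dₒ − f)/f.
W = 28.6 mm × (23800 − 420) / 420 = 28.6 × 55.6667 ≈ 1592.067 mm = 159.207 cm.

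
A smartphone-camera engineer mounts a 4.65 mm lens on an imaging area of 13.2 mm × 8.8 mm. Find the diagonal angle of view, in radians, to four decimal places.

Sensor diagonal = √(13.2² + 8.8²) = √251.6800 ≈ 15.8644 mm.
Angle of view α = 2·arctan(d/2f) with d = 15.8644 mm and f = 4.65 mm.
d/2f = 1.70585; arctan(1.70585) ≈ 1.0406 rad, so α ≈ 2.0811 rad.

2.0811 rad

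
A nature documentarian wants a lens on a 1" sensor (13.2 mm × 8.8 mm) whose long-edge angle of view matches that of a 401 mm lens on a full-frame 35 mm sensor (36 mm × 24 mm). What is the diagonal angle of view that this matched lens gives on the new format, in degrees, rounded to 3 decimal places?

Equal long-edge AOV ⇒ f₂ = f₁ · 13.2/36 = 401 × 0.36667 ≈ 147.0333 mm.
Sensor diagonal = √(13.2² + 8.8²) = √251.6800 ≈ 15.8644 mm.
Diagonal AOV on the new format = 2·arctan(15.8644 / (2 × 147.0333)) = 2·arctan(0.05395) ≈ 6.1760°.

6.176°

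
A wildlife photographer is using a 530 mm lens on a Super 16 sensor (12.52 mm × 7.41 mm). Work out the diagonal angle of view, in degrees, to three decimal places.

1.573°

Sensor diagonal = √(12.52² + 7.41²) = √211.6585 ≈ 14.5485 mm.
Angle of view α = 2·arctan(d/2f) with d = 14.5485 mm and f = 530 mm.
d/2f = 0.01372; arctan(0.01372) ≈ 0.7863°, so α ≈ 1.5727°.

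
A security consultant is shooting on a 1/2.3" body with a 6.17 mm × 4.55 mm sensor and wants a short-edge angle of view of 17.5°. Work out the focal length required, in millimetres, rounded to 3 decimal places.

From α = 2·arctan(h/2f) we get f = h / (2·tan(α/2)).
With h = 4.55 mm and α/2 = 8.75°, tan(α/2) ≈ 0.15391, so f ≈ 4.55 / 0.30783 ≈ 14.7809 mm.

14.781 mm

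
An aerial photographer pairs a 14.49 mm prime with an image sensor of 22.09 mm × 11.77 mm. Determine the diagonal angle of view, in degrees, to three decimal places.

81.634°

Sensor diagonal = √(22.09² + 11.77²) = √626.5010 ≈ 25.0300 mm.
Angle of view α = 2·arctan(d/2f) with d = 25.0300 mm and f = 14.49 mm.
d/2f = 0.86370; arctan(0.86370) ≈ 40.8171°, so α ≈ 81.6343°.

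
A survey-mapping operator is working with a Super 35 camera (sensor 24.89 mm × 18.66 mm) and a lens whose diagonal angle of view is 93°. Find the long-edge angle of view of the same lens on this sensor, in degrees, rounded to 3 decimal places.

80.272°

Sensor diagonal = √(24.89² + 18.66²) = √967.7077 ≈ 31.1080 mm.
From the diagonal AOV: f = 31.1080 / (2·tan(46.5°)) = 31.1080 / 2.10756 ≈ 14.7602 mm.
Long-edge AOV = 2·arctan(24.89 / (2 × 14.7602)) = 2·arctan(0.84315) ≈ 80.2716°.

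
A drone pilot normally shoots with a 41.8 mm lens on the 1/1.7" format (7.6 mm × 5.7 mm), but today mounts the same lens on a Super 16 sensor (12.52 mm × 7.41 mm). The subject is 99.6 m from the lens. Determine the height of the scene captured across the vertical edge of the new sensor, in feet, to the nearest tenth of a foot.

The focal length stays 41.8 mm; the relevant sensor dimension is now h = 7.41 mm. Object distance dₒ = 99.6 m = 99600 mm.
Thin-lens field height W = h·(dₒ − f)/f = 7.41 × (99600 − 41.8)/41.8 ≈ 17648.954 mm = 17648.954/304.8 ft = 57.9034 ft.

57.9 ft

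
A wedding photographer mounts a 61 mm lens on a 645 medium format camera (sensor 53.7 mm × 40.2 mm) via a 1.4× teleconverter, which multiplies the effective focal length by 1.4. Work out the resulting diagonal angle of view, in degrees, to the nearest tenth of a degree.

42.9°

Effective focal length f = 61 × 1.4 = 85.4 mm.
Sensor diagonal = √(53.7² + 40.2²) = √4499.7300 ≈ 67.0800 mm.
α = 2·arctan(67.080 / (2 × 85.4)) = 2·arctan(0.39274) ≈ 42.8839°.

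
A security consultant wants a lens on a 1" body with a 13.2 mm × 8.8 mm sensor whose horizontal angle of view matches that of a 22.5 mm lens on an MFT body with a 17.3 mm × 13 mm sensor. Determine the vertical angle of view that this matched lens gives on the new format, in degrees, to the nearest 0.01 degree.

28.75°

Equal horizontal AOV ⇒ f₂ = f₁ · 13.2/17.3 = 22.5 × 0.76301 ≈ 17.1676 mm.
Vertical AOV on the new format = 2·arctan(8.8 / (2 × 17.1676)) = 2·arctan(0.25630) ≈ 28.7505°.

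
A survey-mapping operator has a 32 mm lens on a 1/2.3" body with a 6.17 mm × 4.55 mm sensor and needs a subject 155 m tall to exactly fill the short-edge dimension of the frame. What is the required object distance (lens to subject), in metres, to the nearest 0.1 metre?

1090.1 m

W: 155 m = 155000 mm.
Magnification m = h/W = dᵢ/dₒ; combined with 1/f = 1/dₒ + 1/dᵢ this gives dₒ = f·(1 + W/h).
dₒ = 32 mm × (1 + 155000/4.55) = 32 × 34066.9341 ≈ 1090141.890 mm = 1090.14 m.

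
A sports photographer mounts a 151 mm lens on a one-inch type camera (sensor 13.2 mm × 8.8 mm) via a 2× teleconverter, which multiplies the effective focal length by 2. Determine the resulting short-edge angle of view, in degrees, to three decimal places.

1.669°

Effective focal length f = 151 × 2 = 302 mm.
α = 2·arctan(8.8 / (2 × 302)) = 2·arctan(0.01457) ≈ 1.6694°.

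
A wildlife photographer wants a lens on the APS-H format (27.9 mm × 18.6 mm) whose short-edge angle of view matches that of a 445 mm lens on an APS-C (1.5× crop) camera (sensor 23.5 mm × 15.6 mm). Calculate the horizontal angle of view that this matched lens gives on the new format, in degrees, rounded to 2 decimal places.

Equal short-edge AOV ⇒ f₂ = f₁ · 18.6/15.6 = 445 × 1.19231 ≈ 530.5769 mm.
Horizontal AOV on the new format = 2·arctan(27.9 / (2 × 530.5769)) = 2·arctan(0.02629) ≈ 3.0122°.

3.01°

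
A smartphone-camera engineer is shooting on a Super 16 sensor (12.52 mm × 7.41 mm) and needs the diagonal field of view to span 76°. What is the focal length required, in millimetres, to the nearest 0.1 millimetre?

9.3 mm

Sensor diagonal = √(12.52² + 7.41²) = √211.6585 ≈ 14.5485 mm.
From α = 2·arctan(d/2f) we get f = d / (2·tan(α/2)).
With d = 14.5485 mm and α/2 = 38°, tan(α/2) ≈ 0.78129, so f ≈ 14.5485 / 1.56257 ≈ 9.3106 mm.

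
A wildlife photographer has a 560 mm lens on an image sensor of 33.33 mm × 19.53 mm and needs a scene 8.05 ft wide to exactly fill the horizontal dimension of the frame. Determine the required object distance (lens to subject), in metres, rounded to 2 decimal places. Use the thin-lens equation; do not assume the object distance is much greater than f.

W: 8.05 ft × 304.8 mm/ft = 2453.64 mm.
Magnification m = w/W = dᵢ/dₒ; combined with 1/f = 1/dₒ + 1/dᵢ this gives dₒ = f·(1 + W/w).
dₒ = 560 mm × (1 + 2453.64/33.33) = 560 × 74.6166 ≈ 41785.273 mm = 41.7853 m.

41.79 m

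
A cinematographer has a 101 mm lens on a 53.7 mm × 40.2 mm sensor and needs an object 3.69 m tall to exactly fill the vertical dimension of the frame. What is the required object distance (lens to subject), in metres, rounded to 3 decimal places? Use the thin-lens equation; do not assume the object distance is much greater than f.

W: 3.69 m = 3690 mm.
Magnification m = h/W = dᵢ/dₒ; combined with 1/f = 1/dₒ + 1/dᵢ this gives dₒ = f·(1 + W/h).
dₒ = 101 mm × (1 + 3690/40.2) = 101 × 92.7910 ≈ 9371.896 mm = 9.3719 m.

9.372 m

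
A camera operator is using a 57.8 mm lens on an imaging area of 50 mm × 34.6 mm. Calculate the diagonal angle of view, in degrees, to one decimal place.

55.5°

Sensor diagonal = √(50² + 34.6²) = √3697.1600 ≈ 60.8043 mm.
Angle of view α = 2·arctan(d/2f) with d = 60.8043 mm and f = 57.8 mm.
d/2f = 0.52599; arctan(0.52599) ≈ 27.7439°, so α ≈ 55.4877°.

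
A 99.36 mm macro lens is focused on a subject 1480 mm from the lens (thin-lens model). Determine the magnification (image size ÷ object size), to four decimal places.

0.0720×

Thin lens: 1/f = 1/dₒ + 1/dᵢ → 1/dᵢ = 1/99.36 − 1/1480 = 0.0093887 mm⁻¹, so dᵢ ≈ 106.5106 mm.
Magnification m = dᵢ/dₒ = 106.5106/1480 ≈ 0.07197.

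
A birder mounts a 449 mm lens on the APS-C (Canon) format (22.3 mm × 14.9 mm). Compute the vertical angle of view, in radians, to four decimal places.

Angle of view α = 2·arctan(h/2f) with h = 14.9 mm and f = 449 mm.
h/2f = 0.01659; arctan(0.01659) ≈ 0.0166 rad, so α ≈ 0.0332 rad.

0.0332 rad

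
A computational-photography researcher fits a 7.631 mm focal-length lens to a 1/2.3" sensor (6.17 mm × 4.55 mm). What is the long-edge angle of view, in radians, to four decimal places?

0.7684 rad

Angle of view α = 2·arctan(w/2f) with w = 6.17 mm and f = 7.631 mm.
w/2f = 0.40427; arctan(0.40427) ≈ 0.3842 rad, so α ≈ 0.7684 rad.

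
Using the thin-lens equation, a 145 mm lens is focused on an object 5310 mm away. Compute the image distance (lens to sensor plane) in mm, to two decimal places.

149.07 mm

1/dᵢ = 1/f − 1/dₒ = 1/145 − 1/5310 = 0.0067082 mm⁻¹.
dᵢ = 1/0.0067082 ≈ 149.0707 mm.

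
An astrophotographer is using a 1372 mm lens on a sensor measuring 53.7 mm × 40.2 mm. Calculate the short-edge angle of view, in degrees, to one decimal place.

1.7°

Angle of view α = 2·arctan(h/2f) with h = 40.2 mm and f = 1372 mm.
h/2f = 0.01465; arctan(0.01465) ≈ 0.8393°, so α ≈ 1.6787°.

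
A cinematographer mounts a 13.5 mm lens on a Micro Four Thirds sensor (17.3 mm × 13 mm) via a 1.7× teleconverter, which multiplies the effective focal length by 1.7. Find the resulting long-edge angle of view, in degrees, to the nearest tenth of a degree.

41.3°

Effective focal length f = 13.5 × 1.7 = 22.95 mm.
α = 2·arctan(17.3 / (2 × 22.95)) = 2·arctan(0.37691) ≈ 41.3035°.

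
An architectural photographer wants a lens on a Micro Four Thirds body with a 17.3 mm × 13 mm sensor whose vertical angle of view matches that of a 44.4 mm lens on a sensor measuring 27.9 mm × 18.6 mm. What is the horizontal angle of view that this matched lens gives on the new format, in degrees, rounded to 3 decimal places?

Equal vertical AOV ⇒ f₂ = f₁ · 13/18.6 = 44.4 × 0.69892 ≈ 31.0323 mm.
Horizontal AOV on the new format = 2·arctan(17.3 / (2 × 31.0323)) = 2·arctan(0.27874) ≈ 31.1508°.

31.151°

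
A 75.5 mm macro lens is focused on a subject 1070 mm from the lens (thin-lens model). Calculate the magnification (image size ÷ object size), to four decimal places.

Thin lens: 1/f = 1/dₒ + 1/dᵢ → 1/dᵢ = 1/75.5 − 1/1070 = 0.0123105 mm⁻¹, so dᵢ ≈ 81.2318 mm.
Magnification m = dᵢ/dₒ = 81.2318/1070 ≈ 0.07592.

0.0759×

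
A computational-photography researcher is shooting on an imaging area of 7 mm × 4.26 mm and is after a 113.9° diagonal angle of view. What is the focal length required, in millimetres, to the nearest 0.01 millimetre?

Sensor diagonal = √(7² + 4.26²) = √67.1476 ≈ 8.1944 mm.
From α = 2·arctan(d/2f) we get f = d / (2·tan(α/2)).
With d = 8.1944 mm and α/2 = 56.95°, tan(α/2) ≈ 1.53693, so f ≈ 8.1944 / 3.07385 ≈ 2.6658 mm.

2.67 mm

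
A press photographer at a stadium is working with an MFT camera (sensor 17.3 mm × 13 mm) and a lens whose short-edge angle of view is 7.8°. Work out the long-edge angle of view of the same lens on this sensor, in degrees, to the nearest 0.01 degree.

10.37°

From the short-edge AOV: f = 13 / (2·tan(3.9°)) = 13 / 0.13635 ≈ 95.3454 mm.
Long-edge AOV = 2·arctan(17.3 / (2 × 95.3454)) = 2·arctan(0.09072) ≈ 10.3677°.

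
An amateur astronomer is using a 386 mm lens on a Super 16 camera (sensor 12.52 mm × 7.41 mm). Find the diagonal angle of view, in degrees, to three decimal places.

Sensor diagonal = √(12.52² + 7.41²) = √211.6585 ≈ 14.5485 mm.
Angle of view α = 2·arctan(d/2f) with d = 14.5485 mm and f = 386 mm.
d/2f = 0.01885; arctan(0.01885) ≈ 1.0796°, so α ≈ 2.1592°.

2.159°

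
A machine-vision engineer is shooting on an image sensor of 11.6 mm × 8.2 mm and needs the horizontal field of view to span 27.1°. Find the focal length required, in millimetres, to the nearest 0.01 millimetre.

From α = 2·arctan(w/2f) we get f = w / (2·tan(α/2)).
With w = 11.6 mm and α/2 = 13.55°, tan(α/2) ≈ 0.24100, so f ≈ 11.6 / 0.48200 ≈ 24.0662 mm.

24.07 mm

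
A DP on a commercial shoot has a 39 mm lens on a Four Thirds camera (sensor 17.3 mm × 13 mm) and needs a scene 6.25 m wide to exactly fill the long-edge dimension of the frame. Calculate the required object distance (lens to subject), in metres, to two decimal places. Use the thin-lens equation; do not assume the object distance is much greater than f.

14.13 m

W: 6.25 m = 6250 mm.
Magnification m = w/W = dᵢ/dₒ; combined with 1/f = 1/dₒ + 1/dᵢ this gives dₒ = f·(1 + W/w).
dₒ = 39 mm × (1 + 6250/17.3) = 39 × 362.2717 ≈ 14128.595 mm = 14.1286 m.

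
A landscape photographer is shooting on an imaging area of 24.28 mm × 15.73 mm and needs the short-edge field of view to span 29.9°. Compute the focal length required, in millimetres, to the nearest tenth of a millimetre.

From α = 2·arctan(h/2f) we get f = h / (2·tan(α/2)).
With h = 15.73 mm and α/2 = 14.95°, tan(α/2) ≈ 0.26701, so f ≈ 15.73 / 0.53403 ≈ 29.4554 mm.

29.5 mm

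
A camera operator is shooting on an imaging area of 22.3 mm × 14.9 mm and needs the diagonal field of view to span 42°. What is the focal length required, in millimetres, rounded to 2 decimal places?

34.93 mm

Sensor diagonal = √(22.3² + 14.9²) = √719.3000 ≈ 26.8198 mm.
From α = 2·arctan(d/2f) we get f = d / (2·tan(α/2)).
With d = 26.8198 mm and α/2 = 21°, tan(α/2) ≈ 0.38386, so f ≈ 26.8198 / 0.76773 ≈ 34.9339 mm.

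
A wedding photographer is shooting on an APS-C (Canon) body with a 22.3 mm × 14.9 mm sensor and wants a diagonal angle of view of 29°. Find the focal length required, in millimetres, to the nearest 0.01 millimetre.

51.85 mm

Sensor diagonal = √(22.3² + 14.9²) = √719.3000 ≈ 26.8198 mm.
From α = 2·arctan(d/2f) we get f = d / (2·tan(α/2)).
With d = 26.8198 mm and α/2 = 14.5°, tan(α/2) ≈ 0.25862, so f ≈ 26.8198 / 0.51724 ≈ 51.8522 mm.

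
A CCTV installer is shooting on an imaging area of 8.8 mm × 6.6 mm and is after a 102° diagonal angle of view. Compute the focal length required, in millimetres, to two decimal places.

4.45 mm

Sensor diagonal = √(8.8² + 6.6²) = √121.0000 ≈ 11.0000 mm.
From α = 2·arctan(d/2f) we get f = d / (2·tan(α/2)).
With d = 11.0000 mm and α/2 = 51°, tan(α/2) ≈ 1.23490, so f ≈ 11.0000 / 2.46979 ≈ 4.4538 mm.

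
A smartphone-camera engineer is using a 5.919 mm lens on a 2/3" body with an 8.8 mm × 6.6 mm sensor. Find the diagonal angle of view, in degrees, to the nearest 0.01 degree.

85.80°

Sensor diagonal = √(8.8² + 6.6²) = √121.0000 ≈ 11.0000 mm.
Angle of view α = 2·arctan(d/2f) with d = 11.0000 mm and f = 5.919 mm.
d/2f = 0.92921; arctan(0.92921) ≈ 42.8986°, so α ≈ 85.7972°.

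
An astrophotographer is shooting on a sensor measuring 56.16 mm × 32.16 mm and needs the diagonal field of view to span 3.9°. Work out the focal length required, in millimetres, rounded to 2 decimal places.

950.40 mm

Sensor diagonal = √(56.16² + 32.16²) = √4188.2112 ≈ 64.7164 mm.
From α = 2·arctan(d/2f) we get f = d / (2·tan(α/2)).
With d = 64.7164 mm and α/2 = 1.95°, tan(α/2) ≈ 0.03405, so f ≈ 64.7164 / 0.06809 ≈ 950.3960 mm.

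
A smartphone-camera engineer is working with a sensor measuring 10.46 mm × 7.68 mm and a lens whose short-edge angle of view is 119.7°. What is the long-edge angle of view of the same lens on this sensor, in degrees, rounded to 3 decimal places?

133.806°

From the short-edge AOV: f = 7.68 / (2·tan(59.85°)) = 7.68 / 3.44325 ≈ 2.2304 mm.
Long-edge AOV = 2·arctan(10.46 / (2 × 2.2304)) = 2·arctan(2.34482) ≈ 133.8062°.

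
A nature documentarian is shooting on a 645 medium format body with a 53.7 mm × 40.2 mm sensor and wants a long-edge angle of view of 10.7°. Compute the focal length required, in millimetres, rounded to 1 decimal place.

From α = 2·arctan(w/2f) we get f = w / (2·tan(α/2)).
With w = 53.7 mm and α/2 = 5.35°, tan(α/2) ≈ 0.09365, so f ≈ 53.7 / 0.18729 ≈ 286.7137 mm.

286.7 mm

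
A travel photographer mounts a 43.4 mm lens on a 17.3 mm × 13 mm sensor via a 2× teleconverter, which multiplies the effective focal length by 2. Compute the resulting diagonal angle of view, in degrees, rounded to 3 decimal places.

Effective focal length f = 43.4 × 2 = 86.8 mm.
Sensor diagonal = √(17.3² + 13²) = √468.2900 ≈ 21.6400 mm.
α = 2·arctan(21.640 / (2 × 86.8)) = 2·arctan(0.12465) ≈ 14.2110°.

14.211°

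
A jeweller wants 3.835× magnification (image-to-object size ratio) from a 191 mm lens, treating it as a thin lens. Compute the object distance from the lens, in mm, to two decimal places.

With m = dᵢ/dₒ and 1/f = 1/dₒ + 1/dᵢ, substituting dᵢ = m·dₒ gives 1/f = (1 + 1/m)/dₒ, hence dₒ = f·(1 + 1/m).
dₒ = 191 × (1 + 1/3.835) = 191 × 1.26076 ≈ 240.804 mm.

240.80 mm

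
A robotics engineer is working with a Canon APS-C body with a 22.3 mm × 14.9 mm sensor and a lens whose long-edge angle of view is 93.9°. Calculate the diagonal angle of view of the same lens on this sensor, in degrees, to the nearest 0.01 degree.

104.33°

From the long-edge AOV: f = 22.3 / (2·tan(46.95°)) = 22.3 / 2.14099 ≈ 10.4157 mm.
Sensor diagonal = √(22.3² + 14.9²) = √719.3000 ≈ 26.8198 mm.
Diagonal AOV = 2·arctan(26.8198 / (2 × 10.4157)) = 2·arctan(1.28746) ≈ 104.3255°.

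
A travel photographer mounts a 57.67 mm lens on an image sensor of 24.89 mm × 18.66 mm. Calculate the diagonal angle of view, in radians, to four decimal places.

0.5269 rad

Sensor diagonal = √(24.89² + 18.66²) = √967.7077 ≈ 31.1080 mm.
Angle of view α = 2·arctan(d/2f) with d = 31.1080 mm and f = 57.67 mm.
d/2f = 0.26971; arctan(0.26971) ≈ 0.2634 rad, so α ≈ 0.5269 rad.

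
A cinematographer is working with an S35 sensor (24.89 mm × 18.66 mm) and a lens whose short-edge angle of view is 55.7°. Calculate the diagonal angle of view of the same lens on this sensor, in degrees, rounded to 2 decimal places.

From the short-edge AOV: f = 18.66 / (2·tan(27.85°)) = 18.66 / 1.05671 ≈ 17.6585 mm.
Sensor diagonal = √(24.89² + 18.66²) = √967.7077 ≈ 31.1080 mm.
Diagonal AOV = 2·arctan(31.1080 / (2 × 17.6585)) = 2·arctan(0.88082) ≈ 82.7485°.

82.75°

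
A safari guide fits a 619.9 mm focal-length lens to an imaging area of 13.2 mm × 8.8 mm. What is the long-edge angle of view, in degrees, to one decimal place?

Angle of view α = 2·arctan(w/2f) with w = 13.2 mm and f = 619.9 mm.
w/2f = 0.01065; arctan(0.01065) ≈ 0.6100°, so α ≈ 1.2200°.

1.2°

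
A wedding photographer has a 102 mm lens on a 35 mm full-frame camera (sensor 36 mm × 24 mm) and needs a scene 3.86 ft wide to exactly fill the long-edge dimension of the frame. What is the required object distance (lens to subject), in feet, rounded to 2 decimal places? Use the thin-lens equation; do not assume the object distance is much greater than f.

11.27 ft

W: 3.86 ft × 304.8 mm/ft = 1176.53 mm.
Magnification m = w/W = dᵢ/dₒ; combined with 1/f = 1/dₒ + 1/dᵢ this gives dₒ = f·(1 + W/w).
dₒ = 102 mm × (1 + 1176.53/36) = 102 × 33.6813 ≈ 3435.496 mm = 3435.496/304.8 ft = 11.2713 ft.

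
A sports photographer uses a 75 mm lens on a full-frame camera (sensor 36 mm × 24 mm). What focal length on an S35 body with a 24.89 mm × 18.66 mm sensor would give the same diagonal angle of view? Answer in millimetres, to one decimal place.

Sensor diagonal = √(36² + 24²) = √1872.0000 ≈ 43.2666 mm.
Sensor diagonal = √(24.89² + 18.66²) = √967.7077 ≈ 31.1080 mm.
Equal angle of view means equal diagonal/f ratio, so f₂ = f₁ · (diagonal₂/diagonal₁) = 75 × 31.1080/43.2666.
f₂ = 75 × 0.71898 ≈ 53.924 mm.

53.9 mm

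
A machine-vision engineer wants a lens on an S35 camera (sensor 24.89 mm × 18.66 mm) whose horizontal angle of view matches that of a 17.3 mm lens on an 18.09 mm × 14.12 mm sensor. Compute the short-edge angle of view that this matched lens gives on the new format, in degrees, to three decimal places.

42.807°

Equal horizontal AOV ⇒ f₂ = f₁ · 24.89/18.09 = 17.3 × 1.37590 ≈ 23.8030 mm.
Short-edge AOV on the new format = 2·arctan(18.66 / (2 × 23.8030)) = 2·arctan(0.39197) ≈ 42.8071°.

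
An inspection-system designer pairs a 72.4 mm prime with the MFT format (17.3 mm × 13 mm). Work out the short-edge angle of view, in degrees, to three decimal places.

Angle of view α = 2·arctan(h/2f) with h = 13 mm and f = 72.4 mm.
h/2f = 0.08978; arctan(0.08978) ≈ 5.1302°, so α ≈ 10.2604°.

10.260°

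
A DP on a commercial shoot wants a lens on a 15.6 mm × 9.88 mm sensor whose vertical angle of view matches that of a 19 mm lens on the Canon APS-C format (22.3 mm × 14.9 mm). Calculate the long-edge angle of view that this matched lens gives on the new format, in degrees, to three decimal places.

63.524°

Equal vertical AOV ⇒ f₂ = f₁ · 9.88/14.9 = 19 × 0.66309 ≈ 12.5987 mm.
Long-edge AOV on the new format = 2·arctan(15.6 / (2 × 12.5987)) = 2·arctan(0.61911) ≈ 63.5244°.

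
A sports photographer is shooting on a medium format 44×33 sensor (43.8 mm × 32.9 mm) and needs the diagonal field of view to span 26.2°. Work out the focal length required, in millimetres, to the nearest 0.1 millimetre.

117.7 mm

Sensor diagonal = √(43.8² + 32.9²) = √3000.8500 ≈ 54.7800 mm.
From α = 2·arctan(d/2f) we get f = d / (2·tan(α/2)).
With d = 54.7800 mm and α/2 = 13.1°, tan(α/2) ≈ 0.23271, so f ≈ 54.7800 / 0.46541 ≈ 117.7015 mm.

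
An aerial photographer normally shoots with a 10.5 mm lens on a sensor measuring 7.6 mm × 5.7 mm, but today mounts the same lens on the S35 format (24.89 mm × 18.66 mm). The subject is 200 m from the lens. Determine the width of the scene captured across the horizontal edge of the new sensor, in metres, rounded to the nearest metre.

474 m

The focal length stays 10.5 mm; the relevant sensor dimension is now w = 24.89 mm. Object distance dₒ = 200 m = 200000 mm.
Thin-lens field width W = w·(dₒ − f)/f = 24.89 × (200000 − 10.5)/10.5 ≈ 474070.348 mm = 474.07 m.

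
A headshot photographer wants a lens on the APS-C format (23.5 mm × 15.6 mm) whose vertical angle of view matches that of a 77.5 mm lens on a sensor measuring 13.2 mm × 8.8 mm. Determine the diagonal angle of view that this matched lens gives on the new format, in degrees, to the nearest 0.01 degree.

Equal vertical AOV ⇒ f₂ = f₁ · 15.6/8.8 = 77.5 × 1.77273 ≈ 137.3864 mm.
Sensor diagonal = √(23.5² + 15.6²) = √795.6100 ≈ 28.2066 mm.
Diagonal AOV on the new format = 2·arctan(28.2066 / (2 × 137.3864)) = 2·arctan(0.10265) ≈ 11.7222°.

11.72°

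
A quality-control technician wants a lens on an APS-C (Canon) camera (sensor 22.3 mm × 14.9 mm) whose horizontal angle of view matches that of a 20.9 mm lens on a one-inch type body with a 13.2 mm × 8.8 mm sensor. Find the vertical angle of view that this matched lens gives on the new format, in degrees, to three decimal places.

23.829°

Equal horizontal AOV ⇒ f₂ = f₁ · 22.3/13.2 = 20.9 × 1.68939 ≈ 35.3083 mm.
Vertical AOV on the new format = 2·arctan(14.9 / (2 × 35.3083)) = 2·arctan(0.21100) ≈ 23.8291°.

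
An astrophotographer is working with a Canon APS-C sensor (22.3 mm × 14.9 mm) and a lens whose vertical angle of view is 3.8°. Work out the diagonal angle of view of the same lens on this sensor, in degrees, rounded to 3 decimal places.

6.834°

From the vertical AOV: f = 14.9 / (2·tan(1.9°)) = 14.9 / 0.06635 ≈ 224.5774 mm.
Sensor diagonal = √(22.3² + 14.9²) = √719.3000 ≈ 26.8198 mm.
Diagonal AOV = 2·arctan(26.8198 / (2 × 224.5774)) = 2·arctan(0.05971) ≈ 6.8343°.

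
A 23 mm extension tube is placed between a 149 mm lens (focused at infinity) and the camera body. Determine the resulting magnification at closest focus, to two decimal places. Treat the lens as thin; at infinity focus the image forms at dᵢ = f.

0.15×

The tube moves the image plane from f to f + e, so dᵢ = 149 + 23 = 172 mm. Focus is achieved when 1/f = 1/dₒ + 1/dᵢ, giving dₒ = 1/(1/f − 1/(f+e)).
Magnification m = dᵢ/dₒ = (f+e)·(1/f − 1/(f+e)) = e/f = 23/149 ≈ 0.1544.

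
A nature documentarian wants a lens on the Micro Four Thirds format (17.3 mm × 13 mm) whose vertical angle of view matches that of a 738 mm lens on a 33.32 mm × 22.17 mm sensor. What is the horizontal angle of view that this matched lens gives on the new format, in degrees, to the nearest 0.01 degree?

2.29°

Equal vertical AOV ⇒ f₂ = f₁ · 13/22.17 = 738 × 0.58638 ≈ 432.7470 mm.
Horizontal AOV on the new format = 2·arctan(17.3 / (2 × 432.7470)) = 2·arctan(0.01999) ≈ 2.2902°.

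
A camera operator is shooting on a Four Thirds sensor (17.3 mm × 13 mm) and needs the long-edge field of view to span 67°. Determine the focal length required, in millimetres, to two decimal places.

From α = 2·arctan(w/2f) we get f = w / (2·tan(α/2)).
With w = 17.3 mm and α/2 = 33.5°, tan(α/2) ≈ 0.66189, so f ≈ 17.3 / 1.32377 ≈ 13.0687 mm.

13.07 mm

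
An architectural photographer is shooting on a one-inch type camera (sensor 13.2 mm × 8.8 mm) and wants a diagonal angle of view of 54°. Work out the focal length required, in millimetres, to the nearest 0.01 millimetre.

15.57 mm

Sensor diagonal = √(13.2² + 8.8²) = √251.6800 ≈ 15.8644 mm.
From α = 2·arctan(d/2f) we get f = d / (2·tan(α/2)).
With d = 15.8644 mm and α/2 = 27°, tan(α/2) ≈ 0.50953, so f ≈ 15.8644 / 1.01905 ≈ 15.5678 mm.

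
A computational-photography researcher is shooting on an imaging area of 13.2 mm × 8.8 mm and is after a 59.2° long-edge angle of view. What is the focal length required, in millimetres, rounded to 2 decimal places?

11.62 mm

From α = 2·arctan(w/2f) we get f = w / (2·tan(α/2)).
With w = 13.2 mm and α/2 = 29.6°, tan(α/2) ≈ 0.56808, so f ≈ 13.2 / 1.13616 ≈ 11.6181 mm.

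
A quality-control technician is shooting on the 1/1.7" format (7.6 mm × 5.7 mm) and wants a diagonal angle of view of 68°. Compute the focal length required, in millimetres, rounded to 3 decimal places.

Sensor diagonal = √(7.6² + 5.7²) = √90.2500 ≈ 9.5000 mm.
From α = 2·arctan(d/2f) we get f = d / (2·tan(α/2)).
With d = 9.5000 mm and α/2 = 34°, tan(α/2) ≈ 0.67451, so f ≈ 9.5000 / 1.34902 ≈ 7.0422 mm.

7.042 mm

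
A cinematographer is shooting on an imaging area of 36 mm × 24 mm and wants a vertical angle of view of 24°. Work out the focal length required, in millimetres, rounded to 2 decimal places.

56.46 mm

From α = 2·arctan(h/2f) we get f = h / (2·tan(α/2)).
With h = 24 mm and α/2 = 12°, tan(α/2) ≈ 0.21256, so f ≈ 24 / 0.42511 ≈ 56.4556 mm.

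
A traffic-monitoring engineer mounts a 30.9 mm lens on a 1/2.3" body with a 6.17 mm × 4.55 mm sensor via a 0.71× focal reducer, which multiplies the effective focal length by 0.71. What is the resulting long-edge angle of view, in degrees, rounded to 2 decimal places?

16.01°

Effective focal length f = 30.9 × 0.71 = 21.939 mm.
α = 2·arctan(6.17 / (2 × 21.939)) = 2·arctan(0.14062) ≈ 16.0086°.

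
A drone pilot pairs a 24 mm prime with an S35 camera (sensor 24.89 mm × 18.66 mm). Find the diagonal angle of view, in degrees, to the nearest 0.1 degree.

Sensor diagonal = √(24.89² + 18.66²) = √967.7077 ≈ 31.1080 mm.
Angle of view α = 2·arctan(d/2f) with d = 31.1080 mm and f = 24 mm.
d/2f = 0.64808; arctan(0.64808) ≈ 32.9466°, so α ≈ 65.8932°.

65.9°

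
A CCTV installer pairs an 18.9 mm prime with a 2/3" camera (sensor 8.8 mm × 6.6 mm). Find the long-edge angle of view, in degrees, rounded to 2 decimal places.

Angle of view α = 2·arctan(w/2f) with w = 8.8 mm and f = 18.9 mm.
w/2f = 0.23280; arctan(0.23280) ≈ 13.1053°, so α ≈ 26.2105°.

26.21°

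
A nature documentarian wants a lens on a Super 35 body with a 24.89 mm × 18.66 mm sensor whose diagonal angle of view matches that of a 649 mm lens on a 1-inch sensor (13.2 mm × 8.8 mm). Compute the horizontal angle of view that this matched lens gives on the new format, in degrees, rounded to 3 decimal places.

1.121°

Sensor diagonal = √(13.2² + 8.8²) = √251.6800 ≈ 15.8644 mm.
Sensor diagonal = √(24.89² + 18.66²) = √967.7077 ≈ 31.1080 mm.
Equal diagonal AOV ⇒ f₂ = f₁ · 31.1080/15.8644 = 649 × 1.96087 ≈ 1272.6015 mm.
Horizontal AOV on the new format = 2·arctan(24.89 / (2 × 1272.6015)) = 2·arctan(0.00978) ≈ 1.1206°.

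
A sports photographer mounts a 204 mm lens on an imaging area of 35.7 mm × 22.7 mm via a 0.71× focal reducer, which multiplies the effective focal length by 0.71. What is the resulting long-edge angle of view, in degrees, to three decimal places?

14.051°

Effective focal length f = 204 × 0.71 = 144.84 mm.
α = 2·arctan(35.7 / (2 × 144.84)) = 2·arctan(0.12324) ≈ 14.0513°.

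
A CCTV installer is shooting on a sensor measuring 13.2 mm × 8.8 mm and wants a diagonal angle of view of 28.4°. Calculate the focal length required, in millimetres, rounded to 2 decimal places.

Sensor diagonal = √(13.2² + 8.8²) = √251.6800 ≈ 15.8644 mm.
From α = 2·arctan(d/2f) we get f = d / (2·tan(α/2)).
With d = 15.8644 mm and α/2 = 14.2°, tan(α/2) ≈ 0.25304, so f ≈ 15.8644 / 0.50608 ≈ 31.3478 mm.

31.35 mm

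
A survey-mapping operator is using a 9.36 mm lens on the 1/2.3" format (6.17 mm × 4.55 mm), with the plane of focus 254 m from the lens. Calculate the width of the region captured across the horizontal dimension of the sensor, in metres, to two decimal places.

167.43 m

dₒ: 254 m = 254000 mm.
Similar triangles through the lens centre give W/dₒ = w/dᵢ; with 1/f = 1/dₒ + 1/dᵢ this gives W = w·(dₒ − f)/f.
W = 6.17 mm × (254000 − 9.36) / 9.36 = 6.17 × 27135.7521 ≈ 167427.591 mm = 167.428 m.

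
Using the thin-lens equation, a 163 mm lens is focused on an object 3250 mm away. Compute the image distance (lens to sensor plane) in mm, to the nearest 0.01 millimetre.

171.61 mm

1/dᵢ = 1/f − 1/dₒ = 1/163 − 1/3250 = 0.0058273 mm⁻¹.
dᵢ = 1/0.0058273 ≈ 171.6067 mm.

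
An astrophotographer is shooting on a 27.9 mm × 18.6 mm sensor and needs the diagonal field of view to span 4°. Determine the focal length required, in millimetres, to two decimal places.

Sensor diagonal = √(27.9² + 18.6²) = √1124.3700 ≈ 33.5316 mm.
From α = 2·arctan(d/2f) we get f = d / (2·tan(α/2)).
With d = 33.5316 mm and α/2 = 2°, tan(α/2) ≈ 0.03492, so f ≈ 33.5316 / 0.06984 ≈ 480.1101 mm.

480.11 mm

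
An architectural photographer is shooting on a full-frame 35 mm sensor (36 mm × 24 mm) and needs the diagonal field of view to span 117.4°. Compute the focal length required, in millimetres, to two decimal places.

13.15 mm

Sensor diagonal = √(36² + 24²) = √1872.0000 ≈ 43.2666 mm.
From α = 2·arctan(d/2f) we get f = d / (2·tan(α/2)).
With d = 43.2666 mm and α/2 = 58.7°, tan(α/2) ≈ 1.64471, so f ≈ 43.2666 / 3.28942 ≈ 13.1533 mm.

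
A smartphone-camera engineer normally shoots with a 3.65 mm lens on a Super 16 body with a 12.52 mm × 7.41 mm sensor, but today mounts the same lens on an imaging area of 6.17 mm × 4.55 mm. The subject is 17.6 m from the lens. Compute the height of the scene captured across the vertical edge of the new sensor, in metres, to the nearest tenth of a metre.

The focal length stays 3.65 mm; the relevant sensor dimension is now h = 4.55 mm. Object distance dₒ = 17.6 m = 17600 mm.
Thin-lens field height W = h·(dₒ − f)/f = 4.55 × (17600 − 3.65)/3.65 ≈ 21935.176 mm = 21.9352 m.

21.9 m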